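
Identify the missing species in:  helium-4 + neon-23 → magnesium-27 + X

Conserve mass number: 4 + 23 = 27 + A, so A = 0.
Conserve atomic number: 2 + 10 = 12 + Z, so Z = 0.
A = 0 and Z = 0 is γ — a gamma ray.

gamma ray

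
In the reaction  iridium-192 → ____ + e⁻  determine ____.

Pt-192

Conserve mass number: 192 = A + 0, so A = 192.
Conserve atomic number: 77 = Z − 1, so Z = 78.
Z = 78 is platinum, so the species is platinum-192.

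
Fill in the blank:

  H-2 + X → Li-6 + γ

alpha particle

Conserve mass number: 2 + A = 6 + 0, so A = 4.
Conserve atomic number: 1 + Z = 3 + 0, so Z = 2.
A = 4 and Z = 2 is He-4 — an alpha particle.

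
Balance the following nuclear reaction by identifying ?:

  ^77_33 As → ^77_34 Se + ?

Conserve mass number: 77 = 77 + A, so A = 0.
Conserve atomic number: 33 = 34 + Z, so Z = -1.
A = 0 and Z = -1 is ^0_-1 e — a beta-minus particle.

beta-minus particle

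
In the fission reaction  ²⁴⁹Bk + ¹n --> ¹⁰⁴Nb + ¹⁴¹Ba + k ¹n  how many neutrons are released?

5

Conserve mass number: 250 = 104 + 141 + k, so k = 250 − 245 = 5.
Check atomic number: 97 = 41 + 56 + 0 = 97. ✓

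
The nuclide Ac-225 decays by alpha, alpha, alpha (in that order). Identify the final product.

Bi-213

Start: (A, Z) = (225, 89).
After α: (221, 87).
After α: (217, 85).
After α: (213, 83).
Z = 83 is bismuth.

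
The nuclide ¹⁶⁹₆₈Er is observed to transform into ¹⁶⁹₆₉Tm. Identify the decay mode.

beta-minus decay

ΔA = 169 − 169 = 0; ΔZ = 69 − 68 = +1.
A is unchanged and Z rises by 1 — a neutron has become a proton (β⁻ decay).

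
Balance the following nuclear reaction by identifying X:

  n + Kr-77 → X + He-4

Conserve mass number: 1 + 77 = A + 4, so A = 74.
Conserve atomic number: 0 + 36 = Z + 2, so Z = 34.
Z = 34 is selenium, so the species is Se-74.

Se-74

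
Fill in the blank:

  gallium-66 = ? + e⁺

Conserve mass number: 66 = A + 0, so A = 66.
Conserve atomic number: 31 = Z + 1, so Z = 30.
Z = 30 is zinc, so the species is zinc-66.

Zn-66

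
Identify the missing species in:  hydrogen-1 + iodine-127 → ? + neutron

Conserve mass number: 1 + 127 = A + 1, so A = 127.
Conserve atomic number: 1 + 53 = Z + 0, so Z = 54.
Z = 54 is xenon, so the species is xenon-127.

Xe-127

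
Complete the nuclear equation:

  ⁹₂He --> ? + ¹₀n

He-8

Conserve mass number: 9 = A + 1, so A = 8.
Conserve atomic number: 2 = Z + 0, so Z = 2.
Z = 2 is helium, so the species is ⁸₂He.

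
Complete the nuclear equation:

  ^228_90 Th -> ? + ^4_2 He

Conserve mass number: 228 = A + 4, so A = 224.
Conserve atomic number: 90 = Z + 2, so Z = 88.
Z = 88 is radium, so the species is ^224_88 Ra.

Ra-224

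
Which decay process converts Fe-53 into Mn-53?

ΔA = 53 − 53 = 0; ΔZ = 25 − 26 = -1.
A is unchanged and Z drops by 1 — a proton has become a neutron (β⁺ emission or electron capture).

beta-plus decay or electron capture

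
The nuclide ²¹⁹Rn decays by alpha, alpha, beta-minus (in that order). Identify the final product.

Bi-211

Start: (A, Z) = (219, 86).
After α: (215, 84).
After α: (211, 82).
After β⁻: (211, 83).
Z = 83 is bismuth.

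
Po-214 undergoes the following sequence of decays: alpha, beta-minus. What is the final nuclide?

Bi-210

Start: (A, Z) = (214, 84).
After α: (210, 82).
After β⁻: (210, 83).
Z = 83 is bismuth.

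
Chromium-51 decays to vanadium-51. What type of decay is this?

ΔA = 51 − 51 = 0; ΔZ = 23 − 24 = -1.
A is unchanged and Z drops by 1 — a proton has become a neutron (β⁺ emission or electron capture).

beta-plus decay or electron capture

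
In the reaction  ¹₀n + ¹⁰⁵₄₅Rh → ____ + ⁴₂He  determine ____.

Tc-102

Conserve mass number: 1 + 105 = A + 4, so A = 102.
Conserve atomic number: 0 + 45 = Z + 2, so Z = 43.
Z = 43 is technetium, so the species is ¹⁰²₄₃Tc.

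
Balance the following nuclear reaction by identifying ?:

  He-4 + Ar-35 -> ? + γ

Conserve mass number: 4 + 35 = A + 0, so A = 39.
Conserve atomic number: 2 + 18 = Z + 0, so Z = 20.
Z = 20 is calcium, so the species is Ca-39.

Ca-39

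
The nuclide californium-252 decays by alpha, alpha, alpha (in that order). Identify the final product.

Start: (A, Z) = (252, 98).
After α: (248, 96).
After α: (244, 94).
After α: (240, 92).
Z = 92 is uranium.

U-240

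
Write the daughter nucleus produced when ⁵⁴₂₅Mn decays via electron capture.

Cr-54

Electron capture: mass number changes by +0, atomic number by -1.
A: 54 = 54; Z: 25 − 1 = 24.
Z = 24 is chromium, so the daughter is ⁵⁴₂₄Cr.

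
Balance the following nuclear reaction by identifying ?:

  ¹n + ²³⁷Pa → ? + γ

Conserve mass number: 1 + 237 = A + 0, so A = 238.
Conserve atomic number: 0 + 91 = Z + 0, so Z = 91.
Z = 91 is protactinium, so the species is ²³⁸Pa.

Pa-238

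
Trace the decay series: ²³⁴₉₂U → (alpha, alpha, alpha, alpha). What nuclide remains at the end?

Start: (A, Z) = (234, 92).
After α: (230, 90).
After α: (226, 88).
After α: (222, 86).
After α: (218, 84).
Z = 84 is polonium.

Po-218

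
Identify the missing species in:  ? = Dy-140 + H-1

Conserve mass number: A = 140 + 1, so A = 141.
Conserve atomic number: Z = 66 + 1, so Z = 67.
Z = 67 is holmium, so the species is Ho-141.

Ho-141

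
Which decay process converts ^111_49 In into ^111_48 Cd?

ΔA = 111 − 111 = 0; ΔZ = 48 − 49 = -1.
A is unchanged and Z drops by 1 — a proton has become a neutron (β⁺ emission or electron capture).

beta-plus decay or electron capture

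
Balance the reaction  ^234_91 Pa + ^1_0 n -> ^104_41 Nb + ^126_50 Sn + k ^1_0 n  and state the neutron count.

Conserve mass number: 235 = 104 + 126 + k, so k = 235 − 230 = 5.
Check atomic number: 91 = 41 + 50 + 0 = 91. ✓

5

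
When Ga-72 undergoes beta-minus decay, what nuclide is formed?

Ge-72

Beta-minus decay: mass number changes by +0, atomic number by +1.
A: 72 = 72; Z: 31 + 1 = 32.
Z = 32 is germanium, so the daughter is Ge-72.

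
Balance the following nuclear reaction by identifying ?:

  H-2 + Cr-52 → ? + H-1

Cr-53

Conserve mass number: 2 + 52 = A + 1, so A = 53.
Conserve atomic number: 1 + 24 = Z + 1, so Z = 24.
Z = 24 is chromium, so the species is Cr-53.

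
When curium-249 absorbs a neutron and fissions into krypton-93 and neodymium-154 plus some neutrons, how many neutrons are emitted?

Conserve mass number: 250 = 93 + 154 + k, so k = 250 − 247 = 3.
Check atomic number: 96 = 36 + 60 + 0 = 96. ✓

3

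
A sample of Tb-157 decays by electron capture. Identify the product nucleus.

Electron capture: mass number changes by +0, atomic number by -1.
A: 157 = 157; Z: 65 − 1 = 64.
Z = 64 is gadolinium, so the daughter is Gd-157.

Gd-157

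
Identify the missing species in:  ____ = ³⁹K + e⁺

Conserve mass number: A = 39 + 0, so A = 39.
Conserve atomic number: Z = 19 + 1, so Z = 20.
Z = 20 is calcium, so the species is ³⁹Ca.

Ca-39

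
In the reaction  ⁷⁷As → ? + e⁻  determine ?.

Conserve mass number: 77 = A + 0, so A = 77.
Conserve atomic number: 33 = Z − 1, so Z = 34.
Z = 34 is selenium, so the species is ⁷⁷Se.

Se-77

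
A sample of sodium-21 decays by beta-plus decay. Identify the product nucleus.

Beta-plus decay: mass number changes by +0, atomic number by -1.
A: 21 = 21; Z: 11 − 1 = 10.
Z = 10 is neon, so the daughter is neon-21.

Ne-21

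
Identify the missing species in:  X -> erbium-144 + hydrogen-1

Tm-145

Conserve mass number: A = 144 + 1, so A = 145.
Conserve atomic number: Z = 68 + 1, so Z = 69.
Z = 69 is thulium, so the species is thulium-145.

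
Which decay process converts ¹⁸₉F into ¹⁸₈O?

ΔA = 18 − 18 = 0; ΔZ = 8 − 9 = -1.
A is unchanged and Z drops by 1 — a proton has become a neutron (β⁺ emission or electron capture).

beta-plus decay or electron capture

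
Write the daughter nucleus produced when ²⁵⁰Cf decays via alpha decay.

Alpha decay: mass number changes by -4, atomic number by -2.
A: 250 − 4 = 246; Z: 98 − 2 = 96.
Z = 96 is curium, so the daughter is ²⁴⁶Cm.

Cm-246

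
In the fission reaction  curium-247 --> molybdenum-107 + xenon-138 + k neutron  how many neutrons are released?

2

Conserve mass number: 247 = 107 + 138 + k, so k = 247 − 245 = 2.
Check atomic number: 96 = 42 + 54 + 0 = 96. ✓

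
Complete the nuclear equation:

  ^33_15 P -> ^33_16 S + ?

beta-minus particle

Conserve mass number: 33 = 33 + A, so A = 0.
Conserve atomic number: 15 = 16 + Z, so Z = -1.
A = 0 and Z = -1 is ^0_-1 e — a beta-minus particle.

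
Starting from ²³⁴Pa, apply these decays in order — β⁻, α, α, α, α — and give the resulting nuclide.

Start: (A, Z) = (234, 91).
After β⁻: (234, 92).
After α: (230, 90).
After α: (226, 88).
After α: (222, 86).
After α: (218, 84).
Z = 84 is polonium.

Po-218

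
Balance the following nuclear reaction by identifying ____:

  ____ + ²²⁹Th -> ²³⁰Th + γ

neutron

Conserve mass number: A + 229 = 230 + 0, so A = 1.
Conserve atomic number: Z + 90 = 90 + 0, so Z = 0.
A = 1 and Z = 0 is ¹n — a neutron.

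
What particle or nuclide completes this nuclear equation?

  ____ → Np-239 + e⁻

Conserve mass number: A = 239 + 0, so A = 239.
Conserve atomic number: Z = 93 − 1, so Z = 92.
Z = 92 is uranium, so the species is U-239.

U-239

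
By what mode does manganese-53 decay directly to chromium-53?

ΔA = 53 − 53 = 0; ΔZ = 24 − 25 = -1.
A is unchanged and Z drops by 1 — a proton has become a neutron (β⁺ emission or electron capture).

beta-plus decay or electron capture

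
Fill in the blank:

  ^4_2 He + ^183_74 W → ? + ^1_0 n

Os-186

Conserve mass number: 4 + 183 = A + 1, so A = 186.
Conserve atomic number: 2 + 74 = Z + 0, so Z = 76.
Z = 76 is osmium, so the species is ^186_76 Os.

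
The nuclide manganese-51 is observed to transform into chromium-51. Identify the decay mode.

beta-plus decay or electron capture

ΔA = 51 − 51 = 0; ΔZ = 24 − 25 = -1.
A is unchanged and Z drops by 1 — a proton has become a neutron (β⁺ emission or electron capture).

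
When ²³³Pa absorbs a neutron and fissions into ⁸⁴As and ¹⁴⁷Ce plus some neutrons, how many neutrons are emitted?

Conserve mass number: 234 = 84 + 147 + k, so k = 234 − 231 = 3.
Check atomic number: 91 = 33 + 58 + 0 = 91. ✓

3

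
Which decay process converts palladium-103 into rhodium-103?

ΔA = 103 − 103 = 0; ΔZ = 45 − 46 = -1.
A is unchanged and Z drops by 1 — a proton has become a neutron (β⁺ emission or electron capture).

beta-plus decay or electron capture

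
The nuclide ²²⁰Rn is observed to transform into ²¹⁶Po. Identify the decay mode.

ΔA = 216 − 220 = -4; ΔZ = 84 − 86 = -2.
A drops by 4 and Z drops by 2 — the signature of alpha emission.

alpha decay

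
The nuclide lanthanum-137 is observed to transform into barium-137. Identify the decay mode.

ΔA = 137 − 137 = 0; ΔZ = 56 − 57 = -1.
A is unchanged and Z drops by 1 — a proton has become a neutron (β⁺ emission or electron capture).

beta-plus decay or electron capture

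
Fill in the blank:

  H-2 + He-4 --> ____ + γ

Conserve mass number: 2 + 4 = A + 0, so A = 6.
Conserve atomic number: 1 + 2 = Z + 0, so Z = 3.
Z = 3 is lithium, so the species is Li-6.

Li-6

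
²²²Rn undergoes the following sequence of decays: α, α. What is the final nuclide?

Pb-214

Start: (A, Z) = (222, 86).
After α: (218, 84).
After α: (214, 82).
Z = 82 is lead.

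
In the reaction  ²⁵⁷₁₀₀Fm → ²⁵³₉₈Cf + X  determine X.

Conserve mass number: 257 = 253 + A, so A = 4.
Conserve atomic number: 100 = 98 + Z, so Z = 2.
A = 4 and Z = 2 is ⁴₂He — an alpha particle.

alpha particle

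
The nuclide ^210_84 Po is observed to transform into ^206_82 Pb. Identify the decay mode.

ΔA = 206 − 210 = -4; ΔZ = 82 − 84 = -2.
A drops by 4 and Z drops by 2 — the signature of alpha emission.

alpha decay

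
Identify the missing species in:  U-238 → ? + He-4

Th-234

Conserve mass number: 238 = A + 4, so A = 234.
Conserve atomic number: 92 = Z + 2, so Z = 90.
Z = 90 is thorium, so the species is Th-234.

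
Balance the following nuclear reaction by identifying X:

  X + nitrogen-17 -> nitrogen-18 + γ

Conserve mass number: A + 17 = 18 + 0, so A = 1.
Conserve atomic number: Z + 7 = 7 + 0, so Z = 0.
A = 1 and Z = 0 is neutron — a neutron.

neutron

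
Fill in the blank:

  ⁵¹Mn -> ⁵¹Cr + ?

positron

Conserve mass number: 51 = 51 + A, so A = 0.
Conserve atomic number: 25 = 24 + Z, so Z = 1.
A = 0 and Z = 1 is e⁺ — a positron.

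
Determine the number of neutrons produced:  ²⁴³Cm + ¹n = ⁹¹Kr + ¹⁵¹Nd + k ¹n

Conserve mass number: 244 = 91 + 151 + k, so k = 244 − 242 = 2.
Check atomic number: 96 = 36 + 60 + 0 = 96. ✓

2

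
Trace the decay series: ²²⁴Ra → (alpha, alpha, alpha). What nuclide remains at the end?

Start: (A, Z) = (224, 88).
After α: (220, 86).
After α: (216, 84).
After α: (212, 82).
Z = 82 is lead.

Pb-212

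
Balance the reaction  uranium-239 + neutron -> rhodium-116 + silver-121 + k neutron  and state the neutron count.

Conserve mass number: 240 = 116 + 121 + k, so k = 240 − 237 = 3.
Check atomic number: 92 = 45 + 47 + 0 = 92. ✓

3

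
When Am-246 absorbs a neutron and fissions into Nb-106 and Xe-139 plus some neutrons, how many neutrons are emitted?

Conserve mass number: 247 = 106 + 139 + k, so k = 247 − 245 = 2.
Check atomic number: 95 = 41 + 54 + 0 = 95. ✓

2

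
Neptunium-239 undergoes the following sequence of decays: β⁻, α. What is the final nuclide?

U-235

Start: (A, Z) = (239, 93).
After β⁻: (239, 94).
After α: (235, 92).
Z = 92 is uranium.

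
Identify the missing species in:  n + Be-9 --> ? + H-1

Conserve mass number: 1 + 9 = A + 1, so A = 9.
Conserve atomic number: 0 + 4 = Z + 1, so Z = 3.
Z = 3 is lithium, so the species is Li-9.

Li-9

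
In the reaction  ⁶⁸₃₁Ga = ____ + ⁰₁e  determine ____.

Conserve mass number: 68 = A + 0, so A = 68.
Conserve atomic number: 31 = Z + 1, so Z = 30.
Z = 30 is zinc, so the species is ⁶⁸₃₀Zn.

Zn-68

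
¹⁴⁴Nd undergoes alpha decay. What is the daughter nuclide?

Ce-140

Alpha decay: mass number changes by -4, atomic number by -2.
A: 144 − 4 = 140; Z: 60 − 2 = 58.
Z = 58 is cerium, so the daughter is ¹⁴⁰Ce.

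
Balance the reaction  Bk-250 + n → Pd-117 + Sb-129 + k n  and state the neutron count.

Conserve mass number: 251 = 117 + 129 + k, so k = 251 − 246 = 5.
Check atomic number: 97 = 46 + 51 + 0 = 97. ✓

5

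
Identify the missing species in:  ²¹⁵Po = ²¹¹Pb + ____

Conserve mass number: 215 = 211 + A, so A = 4.
Conserve atomic number: 84 = 82 + Z, so Z = 2.
A = 4 and Z = 2 is ⁴He — an alpha particle.

alpha particle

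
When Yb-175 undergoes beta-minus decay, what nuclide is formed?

Lu-175

Beta-minus decay: mass number changes by +0, atomic number by +1.
A: 175 = 175; Z: 70 + 1 = 71.
Z = 71 is lutetium, so the daughter is Lu-175.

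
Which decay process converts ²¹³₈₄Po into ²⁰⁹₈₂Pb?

ΔA = 209 − 213 = -4; ΔZ = 82 − 84 = -2.
A drops by 4 and Z drops by 2 — the signature of alpha emission.

alpha decay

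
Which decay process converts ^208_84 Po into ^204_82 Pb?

ΔA = 204 − 208 = -4; ΔZ = 82 − 84 = -2.
A drops by 4 and Z drops by 2 — the signature of alpha emission.

alpha decay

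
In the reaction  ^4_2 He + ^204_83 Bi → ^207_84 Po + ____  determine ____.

Conserve mass number: 4 + 204 = 207 + A, so A = 1.
Conserve atomic number: 2 + 83 = 84 + Z, so Z = 1.
A = 1 and Z = 1 is ^1_1 H — a proton.

proton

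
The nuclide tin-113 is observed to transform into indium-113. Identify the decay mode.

beta-plus decay or electron capture

ΔA = 113 − 113 = 0; ΔZ = 49 − 50 = -1.
A is unchanged and Z drops by 1 — a proton has become a neutron (β⁺ emission or electron capture).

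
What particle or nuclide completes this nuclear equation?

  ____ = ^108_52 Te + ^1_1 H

I-109

Conserve mass number: A = 108 + 1, so A = 109.
Conserve atomic number: Z = 52 + 1, so Z = 53.
Z = 53 is iodine, so the species is ^109_53 I.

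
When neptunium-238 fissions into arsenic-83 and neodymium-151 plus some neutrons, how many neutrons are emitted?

4

Conserve mass number: 238 = 83 + 151 + k, so k = 238 − 234 = 4.
Check atomic number: 93 = 33 + 60 + 0 = 93. ✓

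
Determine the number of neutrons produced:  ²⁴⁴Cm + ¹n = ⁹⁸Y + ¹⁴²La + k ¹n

Conserve mass number: 245 = 98 + 142 + k, so k = 245 − 240 = 5.
Check atomic number: 96 = 39 + 57 + 0 = 96. ✓

5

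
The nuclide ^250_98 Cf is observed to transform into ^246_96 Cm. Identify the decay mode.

alpha decay

ΔA = 246 − 250 = -4; ΔZ = 96 − 98 = -2.
A drops by 4 and Z drops by 2 — the signature of alpha emission.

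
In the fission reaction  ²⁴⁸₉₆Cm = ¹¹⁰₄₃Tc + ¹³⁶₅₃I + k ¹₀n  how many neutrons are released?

Conserve mass number: 248 = 110 + 136 + k, so k = 248 − 246 = 2.
Check atomic number: 96 = 43 + 53 + 0 = 96. ✓

2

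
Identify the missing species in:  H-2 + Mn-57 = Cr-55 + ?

alpha particle

Conserve mass number: 2 + 57 = 55 + A, so A = 4.
Conserve atomic number: 1 + 25 = 24 + Z, so Z = 2.
A = 4 and Z = 2 is He-4 — an alpha particle.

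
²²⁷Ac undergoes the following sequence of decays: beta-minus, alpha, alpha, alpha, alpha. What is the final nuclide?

Start: (A, Z) = (227, 89).
After β⁻: (227, 90).
After α: (223, 88).
After α: (219, 86).
After α: (215, 84).
After α: (211, 82).
Z = 82 is lead.

Pb-211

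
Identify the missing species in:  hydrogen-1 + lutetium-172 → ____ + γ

Conserve mass number: 1 + 172 = A + 0, so A = 173.
Conserve atomic number: 1 + 71 = Z + 0, so Z = 72.
Z = 72 is hafnium, so the species is hafnium-173.

Hf-173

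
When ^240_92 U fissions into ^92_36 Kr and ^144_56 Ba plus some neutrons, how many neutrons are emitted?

Conserve mass number: 240 = 92 + 144 + k, so k = 240 − 236 = 4.
Check atomic number: 92 = 36 + 56 + 0 = 92. ✓

4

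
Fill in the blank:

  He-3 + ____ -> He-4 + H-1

deuteron

Conserve mass number: 3 + A = 4 + 1, so A = 2.
Conserve atomic number: 2 + Z = 2 + 1, so Z = 1.
A = 2 and Z = 1 is H-2 — a deuteron.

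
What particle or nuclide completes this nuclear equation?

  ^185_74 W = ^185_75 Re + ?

Conserve mass number: 185 = 185 + A, so A = 0.
Conserve atomic number: 74 = 75 + Z, so Z = -1.
A = 0 and Z = -1 is ^0_-1 e — a beta-minus particle.

beta-minus particle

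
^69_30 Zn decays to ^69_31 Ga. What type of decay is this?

beta-minus decay

ΔA = 69 − 69 = 0; ΔZ = 31 − 30 = +1.
A is unchanged and Z rises by 1 — a neutron has become a proton (β⁻ decay).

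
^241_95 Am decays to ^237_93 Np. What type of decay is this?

alpha decay

ΔA = 237 − 241 = -4; ΔZ = 93 − 95 = -2.
A drops by 4 and Z drops by 2 — the signature of alpha emission.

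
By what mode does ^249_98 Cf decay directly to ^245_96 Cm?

alpha decay

ΔA = 245 − 249 = -4; ΔZ = 96 − 98 = -2.
A drops by 4 and Z drops by 2 — the signature of alpha emission.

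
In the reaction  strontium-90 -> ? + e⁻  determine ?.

Y-90

Conserve mass number: 90 = A + 0, so A = 90.
Conserve atomic number: 38 = Z − 1, so Z = 39.
Z = 39 is yttrium, so the species is yttrium-90.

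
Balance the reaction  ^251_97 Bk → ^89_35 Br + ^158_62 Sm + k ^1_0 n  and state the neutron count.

Conserve mass number: 251 = 89 + 158 + k, so k = 251 − 247 = 4.
Check atomic number: 97 = 35 + 62 + 0 = 97. ✓

4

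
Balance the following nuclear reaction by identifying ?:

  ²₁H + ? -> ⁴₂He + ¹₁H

Conserve mass number: 2 + A = 4 + 1, so A = 3.
Conserve atomic number: 1 + Z = 2 + 1, so Z = 2.
Z = 2 is helium, so the species is ³₂He.

He-3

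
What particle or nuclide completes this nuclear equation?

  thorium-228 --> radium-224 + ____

Conserve mass number: 228 = 224 + A, so A = 4.
Conserve atomic number: 90 = 88 + Z, so Z = 2.
A = 4 and Z = 2 is helium-4 — an alpha particle.

alpha particle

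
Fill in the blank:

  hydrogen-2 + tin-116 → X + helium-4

Conserve mass number: 2 + 116 = A + 4, so A = 114.
Conserve atomic number: 1 + 50 = Z + 2, so Z = 49.
Z = 49 is indium, so the species is indium-114.

In-114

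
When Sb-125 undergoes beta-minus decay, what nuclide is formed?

Te-125

Beta-minus decay: mass number changes by +0, atomic number by +1.
A: 125 = 125; Z: 51 + 1 = 52.
Z = 52 is tellurium, so the daughter is Te-125.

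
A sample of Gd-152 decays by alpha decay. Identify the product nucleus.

Sm-148

Alpha decay: mass number changes by -4, atomic number by -2.
A: 152 − 4 = 148; Z: 64 − 2 = 62.
Z = 62 is samarium, so the daughter is Sm-148.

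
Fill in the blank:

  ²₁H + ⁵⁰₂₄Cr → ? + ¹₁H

Conserve mass number: 2 + 50 = A + 1, so A = 51.
Conserve atomic number: 1 + 24 = Z + 1, so Z = 24.
Z = 24 is chromium, so the species is ⁵¹₂₄Cr.

Cr-51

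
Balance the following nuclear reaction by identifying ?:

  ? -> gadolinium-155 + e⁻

Conserve mass number: A = 155 + 0, so A = 155.
Conserve atomic number: Z = 64 − 1, so Z = 63.
Z = 63 is europium, so the species is europium-155.

Eu-155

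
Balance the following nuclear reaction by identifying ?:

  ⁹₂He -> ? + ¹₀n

He-8

Conserve mass number: 9 = A + 1, so A = 8.
Conserve atomic number: 2 = Z + 0, so Z = 2.
Z = 2 is helium, so the species is ⁸₂He.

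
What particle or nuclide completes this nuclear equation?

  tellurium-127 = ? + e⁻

I-127

Conserve mass number: 127 = A + 0, so A = 127.
Conserve atomic number: 52 = Z − 1, so Z = 53.
Z = 53 is iodine, so the species is iodine-127.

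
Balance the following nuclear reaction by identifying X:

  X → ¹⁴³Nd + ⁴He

Conserve mass number: A = 143 + 4, so A = 147.
Conserve atomic number: Z = 60 + 2, so Z = 62.
Z = 62 is samarium, so the species is ¹⁴⁷Sm.

Sm-147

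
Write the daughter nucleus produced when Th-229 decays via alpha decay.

Alpha decay: mass number changes by -4, atomic number by -2.
A: 229 − 4 = 225; Z: 90 − 2 = 88.
Z = 88 is radium, so the daughter is Ra-225.

Ra-225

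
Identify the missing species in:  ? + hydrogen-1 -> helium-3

Conserve mass number: A + 1 = 3, so A = 2.
Conserve atomic number: Z + 1 = 2, so Z = 1.
A = 2 and Z = 1 is hydrogen-2 — a deuteron.

deuteron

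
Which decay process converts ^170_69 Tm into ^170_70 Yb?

ΔA = 170 − 170 = 0; ΔZ = 70 − 69 = +1.
A is unchanged and Z rises by 1 — a neutron has become a proton (β⁻ decay).

beta-minus decay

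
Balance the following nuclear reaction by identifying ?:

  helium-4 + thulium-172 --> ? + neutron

Conserve mass number: 4 + 172 = A + 1, so A = 175.
Conserve atomic number: 2 + 69 = Z + 0, so Z = 71.
Z = 71 is lutetium, so the species is lutetium-175.

Lu-175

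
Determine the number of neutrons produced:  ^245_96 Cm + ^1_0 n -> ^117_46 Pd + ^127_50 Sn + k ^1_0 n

Conserve mass number: 246 = 117 + 127 + k, so k = 246 − 244 = 2.
Check atomic number: 96 = 46 + 50 + 0 = 96. ✓

2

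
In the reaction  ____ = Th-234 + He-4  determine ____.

U-238

Conserve mass number: A = 234 + 4, so A = 238.
Conserve atomic number: Z = 90 + 2, so Z = 92.
Z = 92 is uranium, so the species is U-238.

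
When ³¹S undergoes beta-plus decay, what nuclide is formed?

P-31

Beta-plus decay: mass number changes by +0, atomic number by -1.
A: 31 = 31; Z: 16 − 1 = 15.
Z = 15 is phosphorus, so the daughter is ³¹P.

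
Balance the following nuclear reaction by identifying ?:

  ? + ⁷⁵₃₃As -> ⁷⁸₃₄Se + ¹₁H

Conserve mass number: A + 75 = 78 + 1, so A = 4.
Conserve atomic number: Z + 33 = 34 + 1, so Z = 2.
A = 4 and Z = 2 is ⁴₂He — an alpha particle.

alpha particle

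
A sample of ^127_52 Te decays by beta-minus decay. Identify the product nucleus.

I-127

Beta-minus decay: mass number changes by +0, atomic number by +1.
A: 127 = 127; Z: 52 + 1 = 53.
Z = 53 is iodine, so the daughter is ^127_53 I.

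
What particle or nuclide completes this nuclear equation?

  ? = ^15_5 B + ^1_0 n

Conserve mass number: A = 15 + 1, so A = 16.
Conserve atomic number: Z = 5 + 0, so Z = 5.
Z = 5 is boron, so the species is ^16_5 B.

B-16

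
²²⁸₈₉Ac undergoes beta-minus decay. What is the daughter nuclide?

Th-228

Beta-minus decay: mass number changes by +0, atomic number by +1.
A: 228 = 228; Z: 89 + 1 = 90.
Z = 90 is thorium, so the daughter is ²²⁸₉₀Th.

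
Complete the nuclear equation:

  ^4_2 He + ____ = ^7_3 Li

Conserve mass number: 4 + A = 7, so A = 3.
Conserve atomic number: 2 + Z = 3, so Z = 1.
A = 3 and Z = 1 is ^3_1 H — a triton.

triton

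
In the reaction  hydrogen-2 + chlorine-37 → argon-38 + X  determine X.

Conserve mass number: 2 + 37 = 38 + A, so A = 1.
Conserve atomic number: 1 + 17 = 18 + Z, so Z = 0.
A = 1 and Z = 0 is neutron — a neutron.

neutron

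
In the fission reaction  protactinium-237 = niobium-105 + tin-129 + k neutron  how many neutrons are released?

Conserve mass number: 237 = 105 + 129 + k, so k = 237 − 234 = 3.
Check atomic number: 91 = 41 + 50 + 0 = 91. ✓

3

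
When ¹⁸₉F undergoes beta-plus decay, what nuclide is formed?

Beta-plus decay: mass number changes by +0, atomic number by -1.
A: 18 = 18; Z: 9 − 1 = 8.
Z = 8 is oxygen, so the daughter is ¹⁸₈O.

O-18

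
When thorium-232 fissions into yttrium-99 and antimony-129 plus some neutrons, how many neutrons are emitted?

4

Conserve mass number: 232 = 99 + 129 + k, so k = 232 − 228 = 4.
Check atomic number: 90 = 39 + 51 + 0 = 90. ✓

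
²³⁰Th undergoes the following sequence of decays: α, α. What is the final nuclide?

Rn-222

Start: (A, Z) = (230, 90).
After α: (226, 88).
After α: (222, 86).
Z = 86 is radon.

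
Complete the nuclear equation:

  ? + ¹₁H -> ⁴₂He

triton

Conserve mass number: A + 1 = 4, so A = 3.
Conserve atomic number: Z + 1 = 2, so Z = 1.
A = 3 and Z = 1 is ³₁H — a triton.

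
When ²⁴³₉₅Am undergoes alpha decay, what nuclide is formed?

Alpha decay: mass number changes by -4, atomic number by -2.
A: 243 − 4 = 239; Z: 95 − 2 = 93.
Z = 93 is neptunium, so the daughter is ²³⁹₉₃Np.

Np-239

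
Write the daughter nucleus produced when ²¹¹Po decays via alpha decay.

Pb-207

Alpha decay: mass number changes by -4, atomic number by -2.
A: 211 − 4 = 207; Z: 84 − 2 = 82.
Z = 82 is lead, so the daughter is ²⁰⁷Pb.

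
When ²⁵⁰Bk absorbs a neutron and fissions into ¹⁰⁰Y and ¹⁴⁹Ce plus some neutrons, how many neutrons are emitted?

2

Conserve mass number: 251 = 100 + 149 + k, so k = 251 − 249 = 2.
Check atomic number: 97 = 39 + 58 + 0 = 97. ✓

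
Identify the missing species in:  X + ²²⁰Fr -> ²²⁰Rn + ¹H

neutron

Conserve mass number: A + 220 = 220 + 1, so A = 1.
Conserve atomic number: Z + 87 = 86 + 1, so Z = 0.
A = 1 and Z = 0 is ¹n — a neutron.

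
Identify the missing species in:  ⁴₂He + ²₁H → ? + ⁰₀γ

Conserve mass number: 4 + 2 = A + 0, so A = 6.
Conserve atomic number: 2 + 1 = Z + 0, so Z = 3.
Z = 3 is lithium, so the species is ⁶₃Li.

Li-6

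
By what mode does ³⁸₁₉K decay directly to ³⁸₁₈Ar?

ΔA = 38 − 38 = 0; ΔZ = 18 − 19 = -1.
A is unchanged and Z drops by 1 — a proton has become a neutron (β⁺ emission or electron capture).

beta-plus decay or electron capture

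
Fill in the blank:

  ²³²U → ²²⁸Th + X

Conserve mass number: 232 = 228 + A, so A = 4.
Conserve atomic number: 92 = 90 + Z, so Z = 2.
A = 4 and Z = 2 is ⁴He — an alpha particle.

alpha particle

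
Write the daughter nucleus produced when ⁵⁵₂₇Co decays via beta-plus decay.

Fe-55

Beta-plus decay: mass number changes by +0, atomic number by -1.
A: 55 = 55; Z: 27 − 1 = 26.
Z = 26 is iron, so the daughter is ⁵⁵₂₆Fe.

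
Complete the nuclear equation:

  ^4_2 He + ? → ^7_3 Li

Conserve mass number: 4 + A = 7, so A = 3.
Conserve atomic number: 2 + Z = 3, so Z = 1.
A = 3 and Z = 1 is ^3_1 H — a triton.

triton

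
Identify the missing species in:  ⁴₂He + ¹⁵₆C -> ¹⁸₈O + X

Conserve mass number: 4 + 15 = 18 + A, so A = 1.
Conserve atomic number: 2 + 6 = 8 + Z, so Z = 0.
A = 1 and Z = 0 is ¹₀n — a neutron.

neutron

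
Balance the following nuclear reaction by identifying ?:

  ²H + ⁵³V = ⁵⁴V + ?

proton

Conserve mass number: 2 + 53 = 54 + A, so A = 1.
Conserve atomic number: 1 + 23 = 23 + Z, so Z = 1.
A = 1 and Z = 1 is ¹H — a proton.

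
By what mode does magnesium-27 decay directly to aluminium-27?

beta-minus decay

ΔA = 27 − 27 = 0; ΔZ = 13 − 12 = +1.
A is unchanged and Z rises by 1 — a neutron has become a proton (β⁻ decay).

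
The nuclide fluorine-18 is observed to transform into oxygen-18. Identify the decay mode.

ΔA = 18 − 18 = 0; ΔZ = 8 − 9 = -1.
A is unchanged and Z drops by 1 — a proton has become a neutron (β⁺ emission or electron capture).

beta-plus decay or electron capture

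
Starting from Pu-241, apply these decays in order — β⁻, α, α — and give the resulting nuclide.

Pa-233

Start: (A, Z) = (241, 94).
After β⁻: (241, 95).
After α: (237, 93).
After α: (233, 91).
Z = 91 is protactinium.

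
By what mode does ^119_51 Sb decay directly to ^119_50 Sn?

beta-plus decay or electron capture

ΔA = 119 − 119 = 0; ΔZ = 50 − 51 = -1.
A is unchanged and Z drops by 1 — a proton has become a neutron (β⁺ emission or electron capture).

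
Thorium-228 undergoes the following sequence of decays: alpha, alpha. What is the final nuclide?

Start: (A, Z) = (228, 90).
After α: (224, 88).
After α: (220, 86).
Z = 86 is radon.

Rn-220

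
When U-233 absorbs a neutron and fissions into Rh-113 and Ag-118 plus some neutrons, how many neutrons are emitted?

Conserve mass number: 234 = 113 + 118 + k, so k = 234 − 231 = 3.
Check atomic number: 92 = 45 + 47 + 0 = 92. ✓

3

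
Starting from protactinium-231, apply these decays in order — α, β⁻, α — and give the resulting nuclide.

Ra-223

Start: (A, Z) = (231, 91).
After α: (227, 89).
After β⁻: (227, 90).
After α: (223, 88).
Z = 88 is radium.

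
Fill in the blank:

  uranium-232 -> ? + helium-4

Th-228

Conserve mass number: 232 = A + 4, so A = 228.
Conserve atomic number: 92 = Z + 2, so Z = 90.
Z = 90 is thorium, so the species is thorium-228.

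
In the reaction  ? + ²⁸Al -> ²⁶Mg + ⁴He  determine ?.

Conserve mass number: A + 28 = 26 + 4, so A = 2.
Conserve atomic number: Z + 13 = 12 + 2, so Z = 1.
A = 2 and Z = 1 is ²H — a deuteron.

deuteron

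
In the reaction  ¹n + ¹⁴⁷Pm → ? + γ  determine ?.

Pm-148

Conserve mass number: 1 + 147 = A + 0, so A = 148.
Conserve atomic number: 0 + 61 = Z + 0, so Z = 61.
Z = 61 is promethium, so the species is ¹⁴⁸Pm.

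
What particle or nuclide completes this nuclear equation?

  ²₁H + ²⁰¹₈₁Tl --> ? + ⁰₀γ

Pb-203

Conserve mass number: 2 + 201 = A + 0, so A = 203.
Conserve atomic number: 1 + 81 = Z + 0, so Z = 82.
Z = 82 is lead, so the species is ²⁰³₈₂Pb.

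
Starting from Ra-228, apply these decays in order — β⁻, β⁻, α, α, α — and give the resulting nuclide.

Start: (A, Z) = (228, 88).
After β⁻: (228, 89).
After β⁻: (228, 90).
After α: (224, 88).
After α: (220, 86).
After α: (216, 84).
Z = 84 is polonium.

Po-216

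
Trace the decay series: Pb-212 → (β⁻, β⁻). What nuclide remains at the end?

Start: (A, Z) = (212, 82).
After β⁻: (212, 83).
After β⁻: (212, 84).
Z = 84 is polonium.

Po-212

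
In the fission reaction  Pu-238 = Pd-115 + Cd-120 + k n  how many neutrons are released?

Conserve mass number: 238 = 115 + 120 + k, so k = 238 − 235 = 3.
Check atomic number: 94 = 46 + 48 + 0 = 94. ✓

3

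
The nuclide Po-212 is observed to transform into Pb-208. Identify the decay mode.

alpha decay

ΔA = 208 − 212 = -4; ΔZ = 82 − 84 = -2.
A drops by 4 and Z drops by 2 — the signature of alpha emission.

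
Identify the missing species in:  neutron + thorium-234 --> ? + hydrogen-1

Conserve mass number: 1 + 234 = A + 1, so A = 234.
Conserve atomic number: 0 + 90 = Z + 1, so Z = 89.
Z = 89 is actinium, so the species is actinium-234.

Ac-234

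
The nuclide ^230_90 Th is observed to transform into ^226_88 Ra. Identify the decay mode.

ΔA = 226 − 230 = -4; ΔZ = 88 − 90 = -2.
A drops by 4 and Z drops by 2 — the signature of alpha emission.

alpha decay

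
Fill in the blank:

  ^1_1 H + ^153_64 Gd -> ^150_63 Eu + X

Conserve mass number: 1 + 153 = 150 + A, so A = 4.
Conserve atomic number: 1 + 64 = 63 + Z, so Z = 2.
A = 4 and Z = 2 is ^4_2 He — an alpha particle.

alpha particle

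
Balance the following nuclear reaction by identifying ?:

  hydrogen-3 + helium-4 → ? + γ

Li-7

Conserve mass number: 3 + 4 = A + 0, so A = 7.
Conserve atomic number: 1 + 2 = Z + 0, so Z = 3.
Z = 3 is lithium, so the species is lithium-7.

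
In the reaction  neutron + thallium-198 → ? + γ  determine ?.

Conserve mass number: 1 + 198 = A + 0, so A = 199.
Conserve atomic number: 0 + 81 = Z + 0, so Z = 81.
Z = 81 is thallium, so the species is thallium-199.

Tl-199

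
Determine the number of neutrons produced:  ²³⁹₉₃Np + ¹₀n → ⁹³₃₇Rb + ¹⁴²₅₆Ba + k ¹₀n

Conserve mass number: 240 = 93 + 142 + k, so k = 240 − 235 = 5.
Check atomic number: 93 = 37 + 56 + 0 = 93. ✓

5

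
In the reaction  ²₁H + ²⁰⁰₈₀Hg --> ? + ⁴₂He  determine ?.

Conserve mass number: 2 + 200 = A + 4, so A = 198.
Conserve atomic number: 1 + 80 = Z + 2, so Z = 79.
Z = 79 is gold, so the species is ¹⁹⁸₇₉Au.

Au-198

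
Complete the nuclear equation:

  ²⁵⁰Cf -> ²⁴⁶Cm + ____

Conserve mass number: 250 = 246 + A, so A = 4.
Conserve atomic number: 98 = 96 + Z, so Z = 2.
A = 4 and Z = 2 is ⁴He — an alpha particle.

alpha particle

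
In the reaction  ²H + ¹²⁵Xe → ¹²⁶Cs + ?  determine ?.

Conserve mass number: 2 + 125 = 126 + A, so A = 1.
Conserve atomic number: 1 + 54 = 55 + Z, so Z = 0.
A = 1 and Z = 0 is ¹n — a neutron.

neutron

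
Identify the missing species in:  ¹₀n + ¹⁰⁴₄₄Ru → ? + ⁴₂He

Conserve mass number: 1 + 104 = A + 4, so A = 101.
Conserve atomic number: 0 + 44 = Z + 2, so Z = 42.
Z = 42 is molybdenum, so the species is ¹⁰¹₄₂Mo.

Mo-101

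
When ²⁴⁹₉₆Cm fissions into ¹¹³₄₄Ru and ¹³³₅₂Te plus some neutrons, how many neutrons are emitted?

3

Conserve mass number: 249 = 113 + 133 + k, so k = 249 − 246 = 3.
Check atomic number: 96 = 44 + 52 + 0 = 96. ✓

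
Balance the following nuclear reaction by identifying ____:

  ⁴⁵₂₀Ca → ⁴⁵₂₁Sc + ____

beta-minus particle

Conserve mass number: 45 = 45 + A, so A = 0.
Conserve atomic number: 20 = 21 + Z, so Z = -1.
A = 0 and Z = -1 is ⁰₋₁e — a beta-minus particle.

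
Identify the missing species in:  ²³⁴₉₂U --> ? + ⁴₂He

Conserve mass number: 234 = A + 4, so A = 230.
Conserve atomic number: 92 = Z + 2, so Z = 90.
Z = 90 is thorium, so the species is ²³⁰₉₀Th.

Th-230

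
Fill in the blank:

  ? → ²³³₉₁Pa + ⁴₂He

Np-237

Conserve mass number: A = 233 + 4, so A = 237.
Conserve atomic number: Z = 91 + 2, so Z = 93.
Z = 93 is neptunium, so the species is ²³⁷₉₃Np.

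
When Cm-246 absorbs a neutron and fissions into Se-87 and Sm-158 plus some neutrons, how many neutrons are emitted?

Conserve mass number: 247 = 87 + 158 + k, so k = 247 − 245 = 2.
Check atomic number: 96 = 34 + 62 + 0 = 96. ✓

2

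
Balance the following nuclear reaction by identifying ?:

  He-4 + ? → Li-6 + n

Conserve mass number: 4 + A = 6 + 1, so A = 3.
Conserve atomic number: 2 + Z = 3 + 0, so Z = 1.
A = 3 and Z = 1 is H-3 — a triton.

triton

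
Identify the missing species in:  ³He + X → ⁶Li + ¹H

alpha particle

Conserve mass number: 3 + A = 6 + 1, so A = 4.
Conserve atomic number: 2 + Z = 3 + 1, so Z = 2.
A = 4 and Z = 2 is ⁴He — an alpha particle.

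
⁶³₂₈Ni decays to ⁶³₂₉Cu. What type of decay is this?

ΔA = 63 − 63 = 0; ΔZ = 29 − 28 = +1.
A is unchanged and Z rises by 1 — a neutron has become a proton (β⁻ decay).

beta-minus decay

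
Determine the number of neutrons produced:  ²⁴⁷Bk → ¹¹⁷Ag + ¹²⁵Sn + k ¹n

5

Conserve mass number: 247 = 117 + 125 + k, so k = 247 − 242 = 5.
Check atomic number: 97 = 47 + 50 + 0 = 97. ✓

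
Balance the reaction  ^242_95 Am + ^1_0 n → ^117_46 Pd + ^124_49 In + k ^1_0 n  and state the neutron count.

Conserve mass number: 243 = 117 + 124 + k, so k = 243 − 241 = 2.
Check atomic number: 95 = 46 + 49 + 0 = 95. ✓

2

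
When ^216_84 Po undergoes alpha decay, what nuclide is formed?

Pb-212

Alpha decay: mass number changes by -4, atomic number by -2.
A: 216 − 4 = 212; Z: 84 − 2 = 82.
Z = 82 is lead, so the daughter is ^212_82 Pb.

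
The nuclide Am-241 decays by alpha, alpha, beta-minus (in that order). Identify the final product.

Start: (A, Z) = (241, 95).
After α: (237, 93).
After α: (233, 91).
After β⁻: (233, 92).
Z = 92 is uranium.

U-233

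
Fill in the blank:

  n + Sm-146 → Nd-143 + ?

alpha particle

Conserve mass number: 1 + 146 = 143 + A, so A = 4.
Conserve atomic number: 0 + 62 = 60 + Z, so Z = 2.
A = 4 and Z = 2 is He-4 — an alpha particle.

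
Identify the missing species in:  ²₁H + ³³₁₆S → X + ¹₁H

Conserve mass number: 2 + 33 = A + 1, so A = 34.
Conserve atomic number: 1 + 16 = Z + 1, so Z = 16.
Z = 16 is sulfur, so the species is ³⁴₁₆S.

S-34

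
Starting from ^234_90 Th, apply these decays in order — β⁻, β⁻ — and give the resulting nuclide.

Start: (A, Z) = (234, 90).
After β⁻: (234, 91).
After β⁻: (234, 92).
Z = 92 is uranium.

U-234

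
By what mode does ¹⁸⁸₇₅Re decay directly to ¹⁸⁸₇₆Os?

beta-minus decay

ΔA = 188 − 188 = 0; ΔZ = 76 − 75 = +1.
A is unchanged and Z rises by 1 — a neutron has become a proton (β⁻ decay).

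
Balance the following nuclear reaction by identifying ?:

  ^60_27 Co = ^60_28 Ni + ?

Conserve mass number: 60 = 60 + A, so A = 0.
Conserve atomic number: 27 = 28 + Z, so Z = -1.
A = 0 and Z = -1 is ^0_-1 e — a beta-minus particle.

beta-minus particle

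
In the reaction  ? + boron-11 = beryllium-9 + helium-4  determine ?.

Conserve mass number: A + 11 = 9 + 4, so A = 2.
Conserve atomic number: Z + 5 = 4 + 2, so Z = 1.
A = 2 and Z = 1 is hydrogen-2 — a deuteron.

deuteron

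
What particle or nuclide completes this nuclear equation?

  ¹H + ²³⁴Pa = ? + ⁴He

Conserve mass number: 1 + 234 = A + 4, so A = 231.
Conserve atomic number: 1 + 91 = Z + 2, so Z = 90.
Z = 90 is thorium, so the species is ²³¹Th.

Th-231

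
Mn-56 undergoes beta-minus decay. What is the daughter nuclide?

Fe-56

Beta-minus decay: mass number changes by +0, atomic number by +1.
A: 56 = 56; Z: 25 + 1 = 26.
Z = 26 is iron, so the daughter is Fe-56.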